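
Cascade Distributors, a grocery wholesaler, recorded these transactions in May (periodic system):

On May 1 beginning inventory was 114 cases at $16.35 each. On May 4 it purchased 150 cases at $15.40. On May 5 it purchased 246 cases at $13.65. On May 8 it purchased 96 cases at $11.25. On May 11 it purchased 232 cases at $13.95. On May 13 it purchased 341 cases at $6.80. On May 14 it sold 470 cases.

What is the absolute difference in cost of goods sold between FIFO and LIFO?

$2,867.45

FIFO COGS: 114 @ $16.35 + 150 @ $15.40 + 206 @ $13.65 = $6,985.80
LIFO COGS: 341 @ $6.80 + 129 @ $13.95 = $4,118.35
Difference = |$6,985.80 − $4,118.35| = $2,867.45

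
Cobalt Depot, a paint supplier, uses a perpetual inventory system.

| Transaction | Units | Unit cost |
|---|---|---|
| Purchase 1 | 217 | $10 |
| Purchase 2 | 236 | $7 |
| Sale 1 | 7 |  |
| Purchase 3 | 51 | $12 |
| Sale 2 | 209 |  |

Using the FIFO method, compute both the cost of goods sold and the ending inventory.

COGS = $2,160; ending inventory = $2,274

Sale 1 (7) [FIFO — oldest first]: 7 @ $10 = $70
Sale 2 (209) [FIFO — oldest first]: 209 @ $10 = $2,090
Total COGS = $70 + $2,090 = $2,160
Ending inventory: 1 @ $10 + 236 @ $7 + 51 @ $12 = $2,274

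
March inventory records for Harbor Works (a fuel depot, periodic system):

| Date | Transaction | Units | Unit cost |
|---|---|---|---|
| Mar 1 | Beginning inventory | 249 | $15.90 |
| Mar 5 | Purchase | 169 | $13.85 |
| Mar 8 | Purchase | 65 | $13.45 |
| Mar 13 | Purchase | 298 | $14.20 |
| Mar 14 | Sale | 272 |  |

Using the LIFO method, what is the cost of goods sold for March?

COGS = $3,862.40

Mar 14, 272 sold [LIFO — newest first]: 272 @ $14.20 = $3,862.40
Ending inventory: 249 @ $15.90 + 169 @ $13.85 + 65 @ $13.45 + 26 @ $14.20 = $7,543.20
Check: goods available $11,405.60 = COGS $3,862.40 + ending $7,543.20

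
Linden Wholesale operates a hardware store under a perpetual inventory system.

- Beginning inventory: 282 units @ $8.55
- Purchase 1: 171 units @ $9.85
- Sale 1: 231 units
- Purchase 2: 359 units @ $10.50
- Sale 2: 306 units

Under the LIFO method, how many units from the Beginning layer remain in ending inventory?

222

Sale 1 (231) [LIFO — newest first]: 171 @ $9.85 + 60 @ $8.55 = $2,197.35
Sale 2 (306) [LIFO — newest first]: 306 @ $10.50 = $3,213.00
Total COGS = $2,197.35 + $3,213.00 = $5,410.35
Ending inventory: 222 @ $8.55 + 53 @ $10.50 = $2,454.60
Check: goods available $7,864.95 = COGS $5,410.35 + ending $2,454.60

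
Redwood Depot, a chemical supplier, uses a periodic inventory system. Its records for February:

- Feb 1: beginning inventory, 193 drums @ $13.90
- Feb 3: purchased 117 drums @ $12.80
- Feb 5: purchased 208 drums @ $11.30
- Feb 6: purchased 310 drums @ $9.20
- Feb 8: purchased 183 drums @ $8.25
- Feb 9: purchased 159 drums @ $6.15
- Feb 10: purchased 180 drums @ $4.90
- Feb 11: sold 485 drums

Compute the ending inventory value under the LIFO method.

Ending inventory = $9,687.95

Feb 11, 485 sold [LIFO — newest first]: 180 @ $4.90 + 159 @ $6.15 + 146 @ $8.25 = $3,064.35
Ending inventory: 193 @ $13.90 + 117 @ $12.80 + 208 @ $11.30 + 310 @ $9.20 + 37 @ $8.25 = $9,687.95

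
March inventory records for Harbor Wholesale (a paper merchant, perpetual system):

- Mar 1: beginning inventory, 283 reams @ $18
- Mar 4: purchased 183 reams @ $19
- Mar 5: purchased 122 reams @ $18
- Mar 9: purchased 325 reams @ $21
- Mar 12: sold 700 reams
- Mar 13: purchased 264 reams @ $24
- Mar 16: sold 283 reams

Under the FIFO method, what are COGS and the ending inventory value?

COGS = $19,272; ending inventory = $4,656

Mar 12, 700 sold [FIFO — oldest first]: 283 @ $18 + 183 @ $19 + 122 @ $18 + 112 @ $21 = $13,119
Mar 16, 283 sold [FIFO — oldest first]: 213 @ $21 + 70 @ $24 = $6,153
Total COGS = $13,119 + $6,153 = $19,272
Ending inventory: 194 @ $24 = $4,656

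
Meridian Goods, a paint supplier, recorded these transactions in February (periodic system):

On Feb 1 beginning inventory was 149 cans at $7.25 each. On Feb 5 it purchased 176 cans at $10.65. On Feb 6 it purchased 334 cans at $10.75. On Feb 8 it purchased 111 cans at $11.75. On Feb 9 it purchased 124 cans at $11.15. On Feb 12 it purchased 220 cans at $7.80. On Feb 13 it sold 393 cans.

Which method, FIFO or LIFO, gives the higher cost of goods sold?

FIFO

FIFO COGS: 149 @ $7.25 + 176 @ $10.65 + 68 @ $10.75 = $3,685.65
LIFO COGS: 220 @ $7.80 + 124 @ $11.15 + 49 @ $11.75 = $3,674.35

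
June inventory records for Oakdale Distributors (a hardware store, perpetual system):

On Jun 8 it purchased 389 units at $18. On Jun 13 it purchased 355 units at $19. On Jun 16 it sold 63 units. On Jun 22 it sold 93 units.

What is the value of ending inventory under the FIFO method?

Ending inventory = $10,939

Jun 16, 63 sold [FIFO — oldest first]: 63 @ $18 = $1,134
Jun 22, 93 sold [FIFO — oldest first]: 93 @ $18 = $1,674
Total COGS = $1,134 + $1,674 = $2,808
Ending inventory: 233 @ $18 + 355 @ $19 = $10,939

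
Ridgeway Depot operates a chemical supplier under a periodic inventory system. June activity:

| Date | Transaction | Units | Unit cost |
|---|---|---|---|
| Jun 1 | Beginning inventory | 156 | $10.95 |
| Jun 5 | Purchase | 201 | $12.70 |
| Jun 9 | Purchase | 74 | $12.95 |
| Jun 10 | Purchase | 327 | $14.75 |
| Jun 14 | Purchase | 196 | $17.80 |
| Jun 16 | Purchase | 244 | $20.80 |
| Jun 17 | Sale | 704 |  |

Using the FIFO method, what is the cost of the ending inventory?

Jun 17, 704 sold [FIFO — oldest first]: 156 @ $10.95 + 201 @ $12.70 + 74 @ $12.95 + 273 @ $14.75 = $9,245.95
Ending inventory: 54 @ $14.75 + 196 @ $17.80 + 244 @ $20.80 = $9,360.50
Check: goods available $18,606.45 = COGS $9,245.95 + ending $9,360.50

Ending inventory = $9,360.50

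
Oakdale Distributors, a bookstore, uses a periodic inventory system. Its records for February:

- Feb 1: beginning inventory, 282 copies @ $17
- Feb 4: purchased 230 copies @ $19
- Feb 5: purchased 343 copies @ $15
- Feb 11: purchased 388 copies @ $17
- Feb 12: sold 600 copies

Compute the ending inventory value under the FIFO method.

Feb 12, 600 sold [FIFO — oldest first]: 282 @ $17 + 230 @ $19 + 88 @ $15 = $10,484
Ending inventory: 255 @ $15 + 388 @ $17 = $10,421

Ending inventory = $10,421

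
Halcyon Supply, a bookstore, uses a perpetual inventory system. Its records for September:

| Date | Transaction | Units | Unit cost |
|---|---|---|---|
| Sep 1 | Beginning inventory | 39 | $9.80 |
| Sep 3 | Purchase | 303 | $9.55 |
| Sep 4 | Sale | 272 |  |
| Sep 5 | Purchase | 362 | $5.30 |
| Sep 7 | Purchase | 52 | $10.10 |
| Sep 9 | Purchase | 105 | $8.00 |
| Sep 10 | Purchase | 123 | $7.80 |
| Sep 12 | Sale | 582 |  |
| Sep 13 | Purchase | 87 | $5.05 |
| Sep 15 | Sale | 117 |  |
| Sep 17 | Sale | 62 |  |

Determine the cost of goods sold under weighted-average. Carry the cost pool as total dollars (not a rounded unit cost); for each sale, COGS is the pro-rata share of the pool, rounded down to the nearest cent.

COGS = $7,724.35

After Sep 1: 39 on hand, pool $382.20 (≈ $9.8000 each)
After Sep 3: 342 on hand, pool $3,275.85 (≈ $9.5785 each)
Sep 4, sell 272: 272/342 × $3,275.85 → $2,605.35
After Sep 5: 432 on hand, pool $2,589.10 (≈ $5.9933 each)
After Sep 7: 484 on hand, pool $3,114.30 (≈ $6.4345 each)
After Sep 9: 589 on hand, pool $3,954.30 (≈ $6.7136 each)
After Sep 10: 712 on hand, pool $4,913.70 (≈ $6.9013 each)
Sep 12, sell 582: 582/712 × $4,913.70 → $4,016.53
After Sep 13: 217 on hand, pool $1,336.52 (≈ $6.1591 each)
Sep 15, sell 117: 117/217 × $1,336.52 → $720.61
Sep 17, sell 62: 62/100 × $615.91 → $381.86
Total COGS = $2,605.35 + $4,016.53 + $720.61 + $381.86 = $7,724.35
Ending inventory (cost pool remaining) = $234.05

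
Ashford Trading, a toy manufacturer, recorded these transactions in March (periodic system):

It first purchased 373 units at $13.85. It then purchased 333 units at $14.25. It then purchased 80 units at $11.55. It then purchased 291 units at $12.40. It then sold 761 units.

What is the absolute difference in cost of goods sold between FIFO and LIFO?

$479.45

FIFO COGS: 373 @ $13.85 + 333 @ $14.25 + 55 @ $11.55 = $10,546.55
LIFO COGS: 291 @ $12.40 + 80 @ $11.55 + 333 @ $14.25 + 57 @ $13.85 = $10,067.10
Difference = |$10,546.55 − $10,067.10| = $479.45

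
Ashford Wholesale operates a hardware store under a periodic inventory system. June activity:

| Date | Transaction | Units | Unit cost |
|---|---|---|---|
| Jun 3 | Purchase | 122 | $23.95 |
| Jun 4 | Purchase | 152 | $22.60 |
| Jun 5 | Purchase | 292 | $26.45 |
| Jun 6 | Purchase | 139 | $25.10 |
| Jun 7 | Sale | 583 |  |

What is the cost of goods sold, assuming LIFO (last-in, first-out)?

Jun 7, 583 sold [LIFO — newest first]: 139 @ $25.10 + 292 @ $26.45 + 152 @ $22.60 = $14,647.50
Ending inventory: 122 @ $23.95 = $2,921.90

COGS = $14,647.50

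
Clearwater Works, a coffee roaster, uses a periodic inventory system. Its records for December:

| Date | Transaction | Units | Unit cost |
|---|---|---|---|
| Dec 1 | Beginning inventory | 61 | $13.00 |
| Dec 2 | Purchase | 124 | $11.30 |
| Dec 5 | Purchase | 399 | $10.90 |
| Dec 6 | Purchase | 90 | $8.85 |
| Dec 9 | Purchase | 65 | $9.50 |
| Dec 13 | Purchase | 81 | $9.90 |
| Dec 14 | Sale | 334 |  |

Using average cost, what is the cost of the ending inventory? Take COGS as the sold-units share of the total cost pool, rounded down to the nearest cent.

Dec 14, sell 334: 334/820 × $8,759.20 → $3,567.77
Ending inventory (cost pool remaining) = $5,191.43

Ending inventory = $5,191.43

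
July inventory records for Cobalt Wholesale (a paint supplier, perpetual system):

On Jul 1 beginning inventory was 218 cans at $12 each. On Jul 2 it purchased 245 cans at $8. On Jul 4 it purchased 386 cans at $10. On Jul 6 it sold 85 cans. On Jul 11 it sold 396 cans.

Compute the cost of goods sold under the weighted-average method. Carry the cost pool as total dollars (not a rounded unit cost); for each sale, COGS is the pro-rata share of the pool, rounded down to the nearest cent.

After Jul 1: 218 on hand, pool $2,616.00 (≈ $12.0000 each)
After Jul 2: 463 on hand, pool $4,576.00 (≈ $9.8834 each)
After Jul 4: 849 on hand, pool $8,436.00 (≈ $9.9364 each)
Jul 6, sell 85: 85/849 × $8,436.00 → $844.59
Jul 11, sell 396: 396/764 × $7,591.41 → $3,934.81
Total COGS = $844.59 + $3,934.81 = $4,779.40
Ending inventory (cost pool remaining) = $3,656.60
Check: goods available $8,436.00 = COGS $4,779.40 + ending $3,656.60

COGS = $4,779.40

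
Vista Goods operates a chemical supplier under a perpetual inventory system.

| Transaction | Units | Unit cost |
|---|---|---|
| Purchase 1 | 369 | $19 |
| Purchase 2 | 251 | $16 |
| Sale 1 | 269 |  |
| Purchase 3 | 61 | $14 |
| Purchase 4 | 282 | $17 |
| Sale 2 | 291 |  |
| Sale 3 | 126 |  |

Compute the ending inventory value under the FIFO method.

Sale 1 (269) [FIFO — oldest first]: 269 @ $19 = $5,111
Sale 2 (291) [FIFO — oldest first]: 100 @ $19 + 191 @ $16 = $4,956
Sale 3 (126) [FIFO — oldest first]: 60 @ $16 + 61 @ $14 + 5 @ $17 = $1,899
Total COGS = $5,111 + $4,956 + $1,899 = $11,966
Ending inventory: 277 @ $17 = $4,709

Ending inventory = $4,709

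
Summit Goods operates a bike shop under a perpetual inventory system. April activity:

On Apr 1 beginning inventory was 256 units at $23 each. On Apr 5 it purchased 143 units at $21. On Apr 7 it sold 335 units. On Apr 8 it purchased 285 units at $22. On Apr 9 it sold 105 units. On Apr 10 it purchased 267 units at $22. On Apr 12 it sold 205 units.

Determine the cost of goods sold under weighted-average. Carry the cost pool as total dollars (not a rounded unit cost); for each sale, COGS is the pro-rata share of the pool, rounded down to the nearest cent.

COGS = $14,295.40

After Apr 1: 256 on hand, pool $5,888.00 (≈ $23.0000 each)
After Apr 5: 399 on hand, pool $8,891.00 (≈ $22.2832 each)
Apr 7, sell 335: 335/399 × $8,891.00 → $7,464.87
After Apr 8: 349 on hand, pool $7,696.13 (≈ $22.0519 each)
Apr 9, sell 105: 105/349 × $7,696.13 → $2,315.45
After Apr 10: 511 on hand, pool $11,254.68 (≈ $22.0248 each)
Apr 12, sell 205: 205/511 × $11,254.68 → $4,515.08
Total COGS = $7,464.87 + $2,315.45 + $4,515.08 = $14,295.40
Ending inventory (cost pool remaining) = $6,739.60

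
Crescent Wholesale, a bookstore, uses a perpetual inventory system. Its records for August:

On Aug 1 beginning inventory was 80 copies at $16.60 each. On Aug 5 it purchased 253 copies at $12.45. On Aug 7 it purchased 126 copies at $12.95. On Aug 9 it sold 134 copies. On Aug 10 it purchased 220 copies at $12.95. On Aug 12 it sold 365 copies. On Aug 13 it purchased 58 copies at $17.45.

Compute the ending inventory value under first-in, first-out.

Ending inventory = $3,343.10

Aug 9, 134 sold [FIFO — oldest first]: 80 @ $16.60 + 54 @ $12.45 = $2,000.30
Aug 12, 365 sold [FIFO — oldest first]: 199 @ $12.45 + 126 @ $12.95 + 40 @ $12.95 = $4,627.25
Total COGS = $2,000.30 + $4,627.25 = $6,627.55
Ending inventory: 180 @ $12.95 + 58 @ $17.45 = $3,343.10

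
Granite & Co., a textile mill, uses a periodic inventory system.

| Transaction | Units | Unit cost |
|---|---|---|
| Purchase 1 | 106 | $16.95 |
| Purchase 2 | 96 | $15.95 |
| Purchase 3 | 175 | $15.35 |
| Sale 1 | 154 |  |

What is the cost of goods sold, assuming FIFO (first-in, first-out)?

COGS = $2,562.30

Sale 1 (154) [FIFO — oldest first]: 106 @ $16.95 + 48 @ $15.95 = $2,562.30
Ending inventory: 48 @ $15.95 + 175 @ $15.35 = $3,451.85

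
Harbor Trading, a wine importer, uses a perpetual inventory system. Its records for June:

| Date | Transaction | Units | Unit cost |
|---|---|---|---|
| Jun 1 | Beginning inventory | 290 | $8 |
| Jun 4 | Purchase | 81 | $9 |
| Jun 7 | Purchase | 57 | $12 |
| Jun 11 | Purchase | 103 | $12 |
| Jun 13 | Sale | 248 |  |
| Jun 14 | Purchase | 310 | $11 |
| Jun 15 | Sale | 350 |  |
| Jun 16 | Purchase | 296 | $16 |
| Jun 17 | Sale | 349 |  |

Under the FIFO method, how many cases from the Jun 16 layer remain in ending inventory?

Jun 13, 248 sold [FIFO — oldest first]: 248 @ $8 = $1,984
Jun 15, 350 sold [FIFO — oldest first]: 42 @ $8 + 81 @ $9 + 57 @ $12 + 103 @ $12 + 67 @ $11 = $3,722
Jun 17, 349 sold [FIFO — oldest first]: 243 @ $11 + 106 @ $16 = $4,369
Total COGS = $1,984 + $3,722 + $4,369 = $10,075
Ending inventory: 190 @ $16 = $3,040

190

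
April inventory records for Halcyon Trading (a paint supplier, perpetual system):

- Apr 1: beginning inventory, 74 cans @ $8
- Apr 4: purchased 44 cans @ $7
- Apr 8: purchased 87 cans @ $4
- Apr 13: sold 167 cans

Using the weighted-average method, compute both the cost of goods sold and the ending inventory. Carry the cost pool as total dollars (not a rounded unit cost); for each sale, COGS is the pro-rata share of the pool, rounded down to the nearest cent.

COGS = $1,016.66; ending inventory = $231.34

After Apr 1: 74 on hand, pool $592.00 (≈ $8.0000 each)
After Apr 4: 118 on hand, pool $900.00 (≈ $7.6271 each)
After Apr 8: 205 on hand, pool $1,248.00 (≈ $6.0878 each)
Apr 13, sell 167: 167/205 × $1,248.00 → $1,016.66
Ending inventory (cost pool remaining) = $231.34
Check: goods available $1,248.00 = COGS $1,016.66 + ending $231.34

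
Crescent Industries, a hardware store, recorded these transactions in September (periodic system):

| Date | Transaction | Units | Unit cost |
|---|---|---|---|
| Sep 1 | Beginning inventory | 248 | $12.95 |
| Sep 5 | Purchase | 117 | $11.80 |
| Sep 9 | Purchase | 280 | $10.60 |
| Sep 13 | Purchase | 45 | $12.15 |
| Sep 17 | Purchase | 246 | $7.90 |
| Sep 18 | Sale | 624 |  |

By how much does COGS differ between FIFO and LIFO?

FIFO COGS: 248 @ $12.95 + 117 @ $11.80 + 259 @ $10.60 = $7,337.60
LIFO COGS: 246 @ $7.90 + 45 @ $12.15 + 280 @ $10.60 + 53 @ $11.80 = $6,083.55
Difference = |$7,337.60 − $6,083.55| = $1,254.05

$1,254.05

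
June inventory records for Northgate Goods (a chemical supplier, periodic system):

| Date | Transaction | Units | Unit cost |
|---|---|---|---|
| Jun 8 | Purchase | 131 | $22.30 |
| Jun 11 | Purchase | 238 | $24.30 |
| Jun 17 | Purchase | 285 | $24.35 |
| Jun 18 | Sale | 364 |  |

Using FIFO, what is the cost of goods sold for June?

COGS = $8,583.20

Jun 18, 364 sold [FIFO — oldest first]: 131 @ $22.30 + 233 @ $24.30 = $8,583.20
Ending inventory: 5 @ $24.30 + 285 @ $24.35 = $7,061.25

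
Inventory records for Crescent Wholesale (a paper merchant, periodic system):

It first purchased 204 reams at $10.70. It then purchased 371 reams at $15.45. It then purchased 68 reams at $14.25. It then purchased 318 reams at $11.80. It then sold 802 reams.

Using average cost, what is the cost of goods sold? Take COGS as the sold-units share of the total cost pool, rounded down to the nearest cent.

COGS = $10,545.46

Sale 1, sell 802: 802/961 × $12,636.15 → $10,545.46
Ending inventory (cost pool remaining) = $2,090.69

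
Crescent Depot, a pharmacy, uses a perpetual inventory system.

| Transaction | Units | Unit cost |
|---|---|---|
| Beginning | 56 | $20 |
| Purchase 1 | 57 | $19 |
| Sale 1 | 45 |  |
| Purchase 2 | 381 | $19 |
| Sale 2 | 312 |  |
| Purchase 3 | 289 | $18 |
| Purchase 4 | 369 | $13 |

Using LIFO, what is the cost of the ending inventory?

Ending inventory = $12,658

Sale 1 (45) [LIFO — newest first]: 45 @ $19 = $855
Sale 2 (312) [LIFO — newest first]: 312 @ $19 = $5,928
Total COGS = $855 + $5,928 = $6,783
Ending inventory: 56 @ $20 + 12 @ $19 + 69 @ $19 + 289 @ $18 + 369 @ $13 = $12,658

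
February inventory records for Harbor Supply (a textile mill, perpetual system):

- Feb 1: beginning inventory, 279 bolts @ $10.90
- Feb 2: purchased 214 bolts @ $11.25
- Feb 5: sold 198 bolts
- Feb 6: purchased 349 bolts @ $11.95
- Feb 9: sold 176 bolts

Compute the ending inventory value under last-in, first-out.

Ending inventory = $5,288.45

Feb 5, 198 sold [LIFO — newest first]: 198 @ $11.25 = $2,227.50
Feb 9, 176 sold [LIFO — newest first]: 176 @ $11.95 = $2,103.20
Total COGS = $2,227.50 + $2,103.20 = $4,330.70
Ending inventory: 279 @ $10.90 + 16 @ $11.25 + 173 @ $11.95 = $5,288.45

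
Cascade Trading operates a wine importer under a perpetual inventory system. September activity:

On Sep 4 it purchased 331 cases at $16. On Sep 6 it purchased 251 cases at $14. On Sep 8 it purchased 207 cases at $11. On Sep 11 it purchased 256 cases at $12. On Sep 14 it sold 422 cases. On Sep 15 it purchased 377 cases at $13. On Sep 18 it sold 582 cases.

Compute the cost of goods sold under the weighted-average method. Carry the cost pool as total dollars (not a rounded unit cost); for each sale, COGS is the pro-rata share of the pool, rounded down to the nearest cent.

COGS = $13,482.95

After Sep 4: 331 on hand, pool $5,296.00 (≈ $16.0000 each)
After Sep 6: 582 on hand, pool $8,810.00 (≈ $15.1375 each)
After Sep 8: 789 on hand, pool $11,087.00 (≈ $14.0520 each)
After Sep 11: 1045 on hand, pool $14,159.00 (≈ $13.5493 each)
Sep 14, sell 422: 422/1045 × $14,159.00 → $5,717.79
After Sep 15: 1000 on hand, pool $13,342.21 (≈ $13.3422 each)
Sep 18, sell 582: 582/1000 × $13,342.21 → $7,765.16
Total COGS = $5,717.79 + $7,765.16 = $13,482.95
Ending inventory (cost pool remaining) = $5,577.05
Check: goods available $19,060.00 = COGS $13,482.95 + ending $5,577.05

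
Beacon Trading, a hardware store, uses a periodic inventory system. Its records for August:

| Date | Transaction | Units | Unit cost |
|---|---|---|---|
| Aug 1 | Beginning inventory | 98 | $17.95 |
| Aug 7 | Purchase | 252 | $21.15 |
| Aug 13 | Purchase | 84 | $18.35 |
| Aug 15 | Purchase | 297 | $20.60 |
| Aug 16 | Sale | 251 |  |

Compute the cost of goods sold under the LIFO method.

Aug 16, 251 sold [LIFO — newest first]: 251 @ $20.60 = $5,170.60
Ending inventory: 98 @ $17.95 + 252 @ $21.15 + 84 @ $18.35 + 46 @ $20.60 = $9,577.90
Check: goods available $14,748.50 = COGS $5,170.60 + ending $9,577.90

COGS = $5,170.60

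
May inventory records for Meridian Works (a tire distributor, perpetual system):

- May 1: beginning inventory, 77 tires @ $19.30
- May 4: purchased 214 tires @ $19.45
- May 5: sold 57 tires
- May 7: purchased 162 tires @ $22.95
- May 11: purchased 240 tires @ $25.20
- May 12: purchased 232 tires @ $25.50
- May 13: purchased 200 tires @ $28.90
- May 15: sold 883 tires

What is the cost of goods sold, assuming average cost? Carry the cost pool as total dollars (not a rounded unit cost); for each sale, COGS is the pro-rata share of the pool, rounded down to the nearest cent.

COGS = $22,605.87

After May 1: 77 on hand, pool $1,486.10 (≈ $19.3000 each)
After May 4: 291 on hand, pool $5,648.40 (≈ $19.4103 each)
May 5, sell 57: 57/291 × $5,648.40 → $1,106.38
After May 7: 396 on hand, pool $8,259.92 (≈ $20.8584 each)
After May 11: 636 on hand, pool $14,307.92 (≈ $22.4967 each)
After May 12: 868 on hand, pool $20,223.92 (≈ $23.2994 each)
After May 13: 1068 on hand, pool $26,003.92 (≈ $24.3482 each)
May 15, sell 883: 883/1068 × $26,003.92 → $21,499.49
Total COGS = $1,106.38 + $21,499.49 = $22,605.87
Ending inventory (cost pool remaining) = $4,504.43
Check: goods available $27,110.30 = COGS $22,605.87 + ending $4,504.43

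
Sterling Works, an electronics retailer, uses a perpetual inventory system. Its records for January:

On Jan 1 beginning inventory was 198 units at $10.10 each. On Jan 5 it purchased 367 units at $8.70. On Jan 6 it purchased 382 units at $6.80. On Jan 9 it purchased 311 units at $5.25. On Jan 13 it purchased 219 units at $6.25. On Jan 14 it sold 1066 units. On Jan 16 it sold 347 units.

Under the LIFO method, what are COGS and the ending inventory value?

Jan 14, 1066 sold [LIFO — newest first]: 219 @ $6.25 + 311 @ $5.25 + 382 @ $6.80 + 154 @ $8.70 = $6,938.90
Jan 16, 347 sold [LIFO — newest first]: 213 @ $8.70 + 134 @ $10.10 = $3,206.50
Total COGS = $6,938.90 + $3,206.50 = $10,145.40
Ending inventory: 64 @ $10.10 = $646.40

COGS = $10,145.40; ending inventory = $646.40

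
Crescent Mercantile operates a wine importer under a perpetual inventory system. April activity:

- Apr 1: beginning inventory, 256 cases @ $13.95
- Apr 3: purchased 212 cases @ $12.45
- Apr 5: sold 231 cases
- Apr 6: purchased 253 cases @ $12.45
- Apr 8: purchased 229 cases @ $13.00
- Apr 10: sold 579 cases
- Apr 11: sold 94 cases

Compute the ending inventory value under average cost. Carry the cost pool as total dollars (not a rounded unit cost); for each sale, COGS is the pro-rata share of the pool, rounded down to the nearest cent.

Ending inventory = $593.21

After Apr 1: 256 on hand, pool $3,571.20 (≈ $13.9500 each)
After Apr 3: 468 on hand, pool $6,210.60 (≈ $13.2705 each)
Apr 5, sell 231: 231/468 × $6,210.60 → $3,065.48
After Apr 6: 490 on hand, pool $6,294.97 (≈ $12.8469 each)
After Apr 8: 719 on hand, pool $9,271.97 (≈ $12.8956 each)
Apr 10, sell 579: 579/719 × $9,271.97 → $7,466.57
Apr 11, sell 94: 94/140 × $1,805.40 → $1,212.19
Total COGS = $3,065.48 + $7,466.57 + $1,212.19 = $11,744.24
Ending inventory (cost pool remaining) = $593.21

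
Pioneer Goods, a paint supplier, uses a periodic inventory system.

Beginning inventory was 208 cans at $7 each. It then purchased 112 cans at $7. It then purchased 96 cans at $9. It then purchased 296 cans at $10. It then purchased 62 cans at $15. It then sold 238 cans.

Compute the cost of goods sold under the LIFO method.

Sale 1 (238) [LIFO — newest first]: 62 @ $15 + 176 @ $10 = $2,690
Ending inventory: 208 @ $7 + 112 @ $7 + 96 @ $9 + 120 @ $10 = $4,304

COGS = $2,690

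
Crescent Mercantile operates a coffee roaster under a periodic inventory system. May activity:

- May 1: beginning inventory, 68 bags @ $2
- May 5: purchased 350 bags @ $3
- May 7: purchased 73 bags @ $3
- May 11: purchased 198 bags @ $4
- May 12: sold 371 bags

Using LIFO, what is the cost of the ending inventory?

May 12, 371 sold [LIFO — newest first]: 198 @ $4 + 73 @ $3 + 100 @ $3 = $1,311
Ending inventory: 68 @ $2 + 250 @ $3 = $886
Check: goods available $2,197 = COGS $1,311 + ending $886

Ending inventory = $886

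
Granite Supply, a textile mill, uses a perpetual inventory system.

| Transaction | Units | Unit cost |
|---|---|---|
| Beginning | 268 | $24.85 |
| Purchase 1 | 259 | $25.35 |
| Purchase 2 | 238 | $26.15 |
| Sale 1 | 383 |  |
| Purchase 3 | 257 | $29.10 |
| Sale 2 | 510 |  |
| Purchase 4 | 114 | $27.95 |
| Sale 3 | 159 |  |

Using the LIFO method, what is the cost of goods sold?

COGS = $28,026.75

Sale 1 (383) [LIFO — newest first]: 238 @ $26.15 + 145 @ $25.35 = $9,899.45
Sale 2 (510) [LIFO — newest first]: 257 @ $29.10 + 114 @ $25.35 + 139 @ $24.85 = $13,822.75
Sale 3 (159) [LIFO — newest first]: 114 @ $27.95 + 45 @ $24.85 = $4,304.55
Total COGS = $9,899.45 + $13,822.75 + $4,304.55 = $28,026.75
Ending inventory: 84 @ $24.85 = $2,087.40
Check: goods available $30,114.15 = COGS $28,026.75 + ending $2,087.40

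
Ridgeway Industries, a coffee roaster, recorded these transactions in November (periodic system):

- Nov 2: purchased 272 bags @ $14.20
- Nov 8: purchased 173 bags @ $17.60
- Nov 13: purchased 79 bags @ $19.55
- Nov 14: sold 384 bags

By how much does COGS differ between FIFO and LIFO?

$630.05

FIFO COGS: 272 @ $14.20 + 112 @ $17.60 = $5,833.60
LIFO COGS: 79 @ $19.55 + 173 @ $17.60 + 132 @ $14.20 = $6,463.65
Difference = |$5,833.60 − $6,463.65| = $630.05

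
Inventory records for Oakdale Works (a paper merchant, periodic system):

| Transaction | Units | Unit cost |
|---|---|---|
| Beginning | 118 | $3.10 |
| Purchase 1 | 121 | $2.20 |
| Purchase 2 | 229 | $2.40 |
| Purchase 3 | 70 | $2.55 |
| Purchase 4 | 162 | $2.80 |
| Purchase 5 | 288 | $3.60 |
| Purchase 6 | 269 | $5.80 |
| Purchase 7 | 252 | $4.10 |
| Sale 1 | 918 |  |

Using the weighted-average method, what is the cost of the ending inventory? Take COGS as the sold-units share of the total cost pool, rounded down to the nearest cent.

Sale 1, sell 918: 918/1509 × $5,443.90 → $3,311.79
Ending inventory (cost pool remaining) = $2,132.11
Check: goods available $5,443.90 = COGS $3,311.79 + ending $2,132.11

Ending inventory = $2,132.11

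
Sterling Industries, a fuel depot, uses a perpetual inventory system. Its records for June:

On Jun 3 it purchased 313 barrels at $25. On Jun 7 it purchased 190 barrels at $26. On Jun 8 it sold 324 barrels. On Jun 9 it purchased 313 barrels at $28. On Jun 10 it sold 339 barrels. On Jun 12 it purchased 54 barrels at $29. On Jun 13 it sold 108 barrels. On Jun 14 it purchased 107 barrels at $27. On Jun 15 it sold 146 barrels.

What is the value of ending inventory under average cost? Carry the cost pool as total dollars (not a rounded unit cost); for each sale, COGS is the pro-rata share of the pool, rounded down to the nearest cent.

Ending inventory = $1,636.03

After Jun 3: 313 on hand, pool $7,825.00 (≈ $25.0000 each)
After Jun 7: 503 on hand, pool $12,765.00 (≈ $25.3777 each)
Jun 8, sell 324: 324/503 × $12,765.00 → $8,222.38
After Jun 9: 492 on hand, pool $13,306.62 (≈ $27.0460 each)
Jun 10, sell 339: 339/492 × $13,306.62 → $9,168.58
After Jun 12: 207 on hand, pool $5,704.04 (≈ $27.5557 each)
Jun 13, sell 108: 108/207 × $5,704.04 → $2,976.02
After Jun 14: 206 on hand, pool $5,617.02 (≈ $27.2671 each)
Jun 15, sell 146: 146/206 × $5,617.02 → $3,980.99
Total COGS = $8,222.38 + $9,168.58 + $2,976.02 + $3,980.99 = $24,347.97
Ending inventory (cost pool remaining) = $1,636.03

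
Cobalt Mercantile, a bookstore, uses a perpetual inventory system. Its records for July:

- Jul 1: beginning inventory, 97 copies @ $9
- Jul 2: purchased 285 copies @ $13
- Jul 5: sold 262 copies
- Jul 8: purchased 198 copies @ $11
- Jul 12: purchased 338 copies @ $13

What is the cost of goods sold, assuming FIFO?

Jul 5, 262 sold [FIFO — oldest first]: 97 @ $9 + 165 @ $13 = $3,018
Ending inventory: 120 @ $13 + 198 @ $11 + 338 @ $13 = $8,132

COGS = $3,018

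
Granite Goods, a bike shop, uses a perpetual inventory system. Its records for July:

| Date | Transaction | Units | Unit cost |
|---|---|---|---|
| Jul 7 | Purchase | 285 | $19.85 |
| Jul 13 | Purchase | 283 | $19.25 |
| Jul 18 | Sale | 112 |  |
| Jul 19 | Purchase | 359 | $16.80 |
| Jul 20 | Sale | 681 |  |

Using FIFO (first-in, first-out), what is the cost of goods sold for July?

Jul 18, 112 sold [FIFO — oldest first]: 112 @ $19.85 = $2,223.20
Jul 20, 681 sold [FIFO — oldest first]: 173 @ $19.85 + 283 @ $19.25 + 225 @ $16.80 = $12,661.80
Total COGS = $2,223.20 + $12,661.80 = $14,885.00
Ending inventory: 134 @ $16.80 = $2,251.20

COGS = $14,885.00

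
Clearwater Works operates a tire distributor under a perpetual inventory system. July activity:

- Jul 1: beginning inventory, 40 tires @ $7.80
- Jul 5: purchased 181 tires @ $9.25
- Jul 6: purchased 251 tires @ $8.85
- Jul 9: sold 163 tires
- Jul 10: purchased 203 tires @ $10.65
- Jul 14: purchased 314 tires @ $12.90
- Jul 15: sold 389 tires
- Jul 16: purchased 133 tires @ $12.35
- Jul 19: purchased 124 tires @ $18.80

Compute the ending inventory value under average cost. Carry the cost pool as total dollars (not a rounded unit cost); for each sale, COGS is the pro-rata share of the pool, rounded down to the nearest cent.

After Jul 1: 40 on hand, pool $312.00 (≈ $7.8000 each)
After Jul 5: 221 on hand, pool $1,986.25 (≈ $8.9876 each)
After Jul 6: 472 on hand, pool $4,207.60 (≈ $8.9144 each)
Jul 9, sell 163: 163/472 × $4,207.60 → $1,453.04
After Jul 10: 512 on hand, pool $4,916.51 (≈ $9.6026 each)
After Jul 14: 826 on hand, pool $8,967.11 (≈ $10.8561 each)
Jul 15, sell 389: 389/826 × $8,967.11 → $4,223.00
After Jul 16: 570 on hand, pool $6,386.66 (≈ $11.2047 each)
After Jul 19: 694 on hand, pool $8,717.86 (≈ $12.5618 each)
Total COGS = $1,453.04 + $4,223.00 = $5,676.04
Ending inventory (cost pool remaining) = $8,717.86

Ending inventory = $8,717.86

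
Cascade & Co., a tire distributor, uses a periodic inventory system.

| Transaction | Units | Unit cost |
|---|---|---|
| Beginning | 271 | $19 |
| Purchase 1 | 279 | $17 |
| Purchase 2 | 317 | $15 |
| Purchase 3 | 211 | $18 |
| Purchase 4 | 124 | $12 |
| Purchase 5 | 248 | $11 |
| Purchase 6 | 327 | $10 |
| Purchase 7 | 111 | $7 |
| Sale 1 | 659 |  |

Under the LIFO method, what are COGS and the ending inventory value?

COGS = $6,478; ending inventory = $20,230

Sale 1 (659) [LIFO — newest first]: 111 @ $7 + 327 @ $10 + 221 @ $11 = $6,478
Ending inventory: 271 @ $19 + 279 @ $17 + 317 @ $15 + 211 @ $18 + 124 @ $12 + 27 @ $11 = $20,230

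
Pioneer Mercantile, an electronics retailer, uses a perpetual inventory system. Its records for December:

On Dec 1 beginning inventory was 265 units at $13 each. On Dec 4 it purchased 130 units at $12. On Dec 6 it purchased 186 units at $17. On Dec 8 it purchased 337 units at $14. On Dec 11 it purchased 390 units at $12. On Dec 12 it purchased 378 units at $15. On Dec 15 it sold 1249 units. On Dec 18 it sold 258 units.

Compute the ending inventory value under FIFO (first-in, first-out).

Ending inventory = $2,685

Dec 15, 1249 sold [FIFO — oldest first]: 265 @ $13 + 130 @ $12 + 186 @ $17 + 337 @ $14 + 331 @ $12 = $16,857
Dec 18, 258 sold [FIFO — oldest first]: 59 @ $12 + 199 @ $15 = $3,693
Total COGS = $16,857 + $3,693 = $20,550
Ending inventory: 179 @ $15 = $2,685
Check: goods available $23,235 = COGS $20,550 + ending $2,685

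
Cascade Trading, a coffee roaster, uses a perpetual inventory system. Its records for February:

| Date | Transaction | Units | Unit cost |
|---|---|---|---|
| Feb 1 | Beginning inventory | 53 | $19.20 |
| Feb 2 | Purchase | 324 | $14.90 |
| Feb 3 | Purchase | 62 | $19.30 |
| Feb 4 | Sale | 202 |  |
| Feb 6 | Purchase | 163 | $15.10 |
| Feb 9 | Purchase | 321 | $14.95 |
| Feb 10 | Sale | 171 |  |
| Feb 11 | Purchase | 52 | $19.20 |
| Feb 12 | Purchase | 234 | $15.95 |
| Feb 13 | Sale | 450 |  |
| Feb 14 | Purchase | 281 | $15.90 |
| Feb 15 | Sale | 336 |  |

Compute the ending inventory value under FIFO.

Feb 4, 202 sold [FIFO — oldest first]: 53 @ $19.20 + 149 @ $14.90 = $3,237.70
Feb 10, 171 sold [FIFO — oldest first]: 171 @ $14.90 = $2,547.90
Feb 13, 450 sold [FIFO — oldest first]: 4 @ $14.90 + 62 @ $19.30 + 163 @ $15.10 + 221 @ $14.95 = $7,021.45
Feb 15, 336 sold [FIFO — oldest first]: 100 @ $14.95 + 52 @ $19.20 + 184 @ $15.95 = $5,428.20
Total COGS = $3,237.70 + $2,547.90 + $7,021.45 + $5,428.20 = $18,235.25
Ending inventory: 50 @ $15.95 + 281 @ $15.90 = $5,265.40

Ending inventory = $5,265.40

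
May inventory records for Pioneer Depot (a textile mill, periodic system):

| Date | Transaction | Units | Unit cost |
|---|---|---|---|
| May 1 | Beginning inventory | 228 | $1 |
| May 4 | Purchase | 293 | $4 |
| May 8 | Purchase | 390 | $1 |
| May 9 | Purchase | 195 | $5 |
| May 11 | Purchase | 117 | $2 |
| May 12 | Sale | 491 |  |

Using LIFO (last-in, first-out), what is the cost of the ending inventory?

Ending inventory = $1,611

May 12, 491 sold [LIFO — newest first]: 117 @ $2 + 195 @ $5 + 179 @ $1 = $1,388
Ending inventory: 228 @ $1 + 293 @ $4 + 211 @ $1 = $1,611
Check: goods available $2,999 = COGS $1,388 + ending $1,611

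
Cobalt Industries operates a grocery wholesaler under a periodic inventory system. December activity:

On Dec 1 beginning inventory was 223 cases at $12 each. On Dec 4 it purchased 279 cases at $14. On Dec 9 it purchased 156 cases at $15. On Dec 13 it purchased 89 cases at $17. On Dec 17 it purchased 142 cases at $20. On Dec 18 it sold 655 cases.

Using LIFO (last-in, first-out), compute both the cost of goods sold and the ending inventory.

Dec 18, 655 sold [LIFO — newest first]: 142 @ $20 + 89 @ $17 + 156 @ $15 + 268 @ $14 = $10,445
Ending inventory: 223 @ $12 + 11 @ $14 = $2,830

COGS = $10,445; ending inventory = $2,830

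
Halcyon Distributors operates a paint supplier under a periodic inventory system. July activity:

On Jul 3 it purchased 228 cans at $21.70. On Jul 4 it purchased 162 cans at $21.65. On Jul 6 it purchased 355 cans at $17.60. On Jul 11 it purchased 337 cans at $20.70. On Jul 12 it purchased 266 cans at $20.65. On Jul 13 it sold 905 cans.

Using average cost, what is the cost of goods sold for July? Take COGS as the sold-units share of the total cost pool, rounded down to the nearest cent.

Jul 13, sell 905: 905/1348 × $27,171.70 → $18,242.12
Ending inventory (cost pool remaining) = $8,929.58
Check: goods available $27,171.70 = COGS $18,242.12 + ending $8,929.58

COGS = $18,242.12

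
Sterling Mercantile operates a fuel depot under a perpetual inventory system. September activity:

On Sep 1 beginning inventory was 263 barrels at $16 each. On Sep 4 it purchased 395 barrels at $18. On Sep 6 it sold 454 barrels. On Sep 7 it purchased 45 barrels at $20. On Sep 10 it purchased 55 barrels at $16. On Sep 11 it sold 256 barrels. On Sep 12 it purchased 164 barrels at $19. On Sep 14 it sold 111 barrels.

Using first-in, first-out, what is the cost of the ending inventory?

Sep 6, 454 sold [FIFO — oldest first]: 263 @ $16 + 191 @ $18 = $7,646
Sep 11, 256 sold [FIFO — oldest first]: 204 @ $18 + 45 @ $20 + 7 @ $16 = $4,684
Sep 14, 111 sold [FIFO — oldest first]: 48 @ $16 + 63 @ $19 = $1,965
Total COGS = $7,646 + $4,684 + $1,965 = $14,295
Ending inventory: 101 @ $19 = $1,919
Check: goods available $16,214 = COGS $14,295 + ending $1,919

Ending inventory = $1,919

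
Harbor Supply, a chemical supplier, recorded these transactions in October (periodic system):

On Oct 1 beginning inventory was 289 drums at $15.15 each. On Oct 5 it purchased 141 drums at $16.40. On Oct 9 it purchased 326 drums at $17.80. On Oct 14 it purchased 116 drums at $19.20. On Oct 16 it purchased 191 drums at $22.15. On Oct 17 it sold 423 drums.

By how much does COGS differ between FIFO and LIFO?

$1,946.70

FIFO COGS: 289 @ $15.15 + 134 @ $16.40 = $6,575.95
LIFO COGS: 191 @ $22.15 + 116 @ $19.20 + 116 @ $17.80 = $8,522.65
Difference = |$6,575.95 − $8,522.65| = $1,946.70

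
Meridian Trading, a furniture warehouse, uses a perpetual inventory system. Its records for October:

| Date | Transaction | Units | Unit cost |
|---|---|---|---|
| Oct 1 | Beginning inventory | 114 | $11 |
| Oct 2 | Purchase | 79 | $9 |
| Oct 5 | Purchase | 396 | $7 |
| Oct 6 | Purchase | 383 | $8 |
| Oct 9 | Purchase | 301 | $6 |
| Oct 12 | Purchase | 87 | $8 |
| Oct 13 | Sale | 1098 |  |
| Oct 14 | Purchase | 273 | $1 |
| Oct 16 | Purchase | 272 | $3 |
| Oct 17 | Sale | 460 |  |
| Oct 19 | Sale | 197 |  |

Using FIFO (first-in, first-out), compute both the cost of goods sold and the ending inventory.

Oct 13, 1098 sold [FIFO — oldest first]: 114 @ $11 + 79 @ $9 + 396 @ $7 + 383 @ $8 + 126 @ $6 = $8,557
Oct 17, 460 sold [FIFO — oldest first]: 175 @ $6 + 87 @ $8 + 198 @ $1 = $1,944
Oct 19, 197 sold [FIFO — oldest first]: 75 @ $1 + 122 @ $3 = $441
Total COGS = $8,557 + $1,944 + $441 = $10,942
Ending inventory: 150 @ $3 = $450
Check: goods available $11,392 = COGS $10,942 + ending $450

COGS = $10,942; ending inventory = $450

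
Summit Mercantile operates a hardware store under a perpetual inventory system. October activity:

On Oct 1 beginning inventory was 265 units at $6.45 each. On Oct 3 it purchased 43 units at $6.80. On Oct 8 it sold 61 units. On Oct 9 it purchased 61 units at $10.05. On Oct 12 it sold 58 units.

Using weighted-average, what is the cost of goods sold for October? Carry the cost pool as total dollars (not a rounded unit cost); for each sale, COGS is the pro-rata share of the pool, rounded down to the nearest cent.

After Oct 1: 265 on hand, pool $1,709.25 (≈ $6.4500 each)
After Oct 3: 308 on hand, pool $2,001.65 (≈ $6.4989 each)
Oct 8, sell 61: 61/308 × $2,001.65 → $396.43
After Oct 9: 308 on hand, pool $2,218.27 (≈ $7.2022 each)
Oct 12, sell 58: 58/308 × $2,218.27 → $417.72
Total COGS = $396.43 + $417.72 = $814.15
Ending inventory (cost pool remaining) = $1,800.55

COGS = $814.15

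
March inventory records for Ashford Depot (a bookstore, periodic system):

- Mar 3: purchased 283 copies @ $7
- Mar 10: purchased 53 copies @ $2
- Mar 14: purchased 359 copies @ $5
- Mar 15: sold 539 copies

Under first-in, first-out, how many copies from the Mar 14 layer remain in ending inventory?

Mar 15, 539 sold [FIFO — oldest first]: 283 @ $7 + 53 @ $2 + 203 @ $5 = $3,102
Ending inventory: 156 @ $5 = $780

156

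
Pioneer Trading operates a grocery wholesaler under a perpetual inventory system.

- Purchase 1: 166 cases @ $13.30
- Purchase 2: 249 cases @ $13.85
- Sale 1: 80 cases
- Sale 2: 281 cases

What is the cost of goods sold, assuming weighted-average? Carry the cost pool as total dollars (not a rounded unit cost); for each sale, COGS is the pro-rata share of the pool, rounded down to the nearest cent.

After Purchase 1: 166 on hand, pool $2,207.80 (≈ $13.3000 each)
After Purchase 2: 415 on hand, pool $5,656.45 (≈ $13.6300 each)
Sale 1, sell 80: 80/415 × $5,656.45 → $1,090.40
Sale 2, sell 281: 281/335 × $4,566.05 → $3,830.03
Total COGS = $1,090.40 + $3,830.03 = $4,920.43
Ending inventory (cost pool remaining) = $736.02

COGS = $4,920.43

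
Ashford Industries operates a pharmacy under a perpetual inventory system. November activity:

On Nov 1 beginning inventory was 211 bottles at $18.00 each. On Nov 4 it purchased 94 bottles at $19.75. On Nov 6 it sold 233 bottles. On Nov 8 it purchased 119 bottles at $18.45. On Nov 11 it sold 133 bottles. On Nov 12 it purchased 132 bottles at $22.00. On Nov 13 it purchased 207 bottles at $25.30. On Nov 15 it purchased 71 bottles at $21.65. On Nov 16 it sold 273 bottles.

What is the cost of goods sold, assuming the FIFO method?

Nov 6, 233 sold [FIFO — oldest first]: 211 @ $18.00 + 22 @ $19.75 = $4,232.50
Nov 11, 133 sold [FIFO — oldest first]: 72 @ $19.75 + 61 @ $18.45 = $2,547.45
Nov 16, 273 sold [FIFO — oldest first]: 58 @ $18.45 + 132 @ $22.00 + 83 @ $25.30 = $6,074.00
Total COGS = $4,232.50 + $2,547.45 + $6,074.00 = $12,853.95
Ending inventory: 124 @ $25.30 + 71 @ $21.65 = $4,674.35

COGS = $12,853.95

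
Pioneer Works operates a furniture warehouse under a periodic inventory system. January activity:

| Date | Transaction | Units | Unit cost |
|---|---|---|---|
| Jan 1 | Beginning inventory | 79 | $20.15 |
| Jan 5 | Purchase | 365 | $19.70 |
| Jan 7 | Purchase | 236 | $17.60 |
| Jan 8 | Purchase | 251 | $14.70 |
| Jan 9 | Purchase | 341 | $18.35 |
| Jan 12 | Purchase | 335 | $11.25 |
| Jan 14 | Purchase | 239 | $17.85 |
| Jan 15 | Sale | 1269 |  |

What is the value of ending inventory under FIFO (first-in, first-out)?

Ending inventory = $8,089.95

Jan 15, 1269 sold [FIFO — oldest first]: 79 @ $20.15 + 365 @ $19.70 + 236 @ $17.60 + 251 @ $14.70 + 338 @ $18.35 = $22,827.95
Ending inventory: 3 @ $18.35 + 335 @ $11.25 + 239 @ $17.85 = $8,089.95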